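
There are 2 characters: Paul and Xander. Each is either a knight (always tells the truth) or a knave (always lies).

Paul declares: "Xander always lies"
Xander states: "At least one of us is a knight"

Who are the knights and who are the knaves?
Paul is a knave.
Xander is a knight.

Verification:
- Paul (knave) says "Xander always lies" - this is FALSE (a lie) because Xander is a knight.
- Xander (knight) says "At least one of us is a knight" - this is TRUE because Xander is a knight.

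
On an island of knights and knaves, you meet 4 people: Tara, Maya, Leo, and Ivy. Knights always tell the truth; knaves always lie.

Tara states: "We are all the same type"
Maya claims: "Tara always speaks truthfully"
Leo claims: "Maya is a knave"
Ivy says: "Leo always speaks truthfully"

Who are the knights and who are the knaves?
Tara is a knave.
Maya is a knave.
Leo is a knight.
Ivy is a knight.

Verification:
- Tara (knave) says "We are all the same type" - this is FALSE (a lie) because Leo and Ivy are knights and Tara and Maya are knaves.
- Maya (knave) says "Tara always speaks truthfully" - this is FALSE (a lie) because Tara is a knave.
- Leo (knight) says "Maya is a knave" - this is TRUE because Maya is a knave.
- Ivy (knight) says "Leo always speaks truthfully" - this is TRUE because Leo is a knight.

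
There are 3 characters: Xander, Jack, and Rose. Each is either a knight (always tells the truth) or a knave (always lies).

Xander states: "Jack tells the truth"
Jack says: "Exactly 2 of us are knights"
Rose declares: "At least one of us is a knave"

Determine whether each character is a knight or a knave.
Xander is a knave.
Jack is a knave.
Rose is a knight.

Verification:
- Xander (knave) says "Jack tells the truth" - this is FALSE (a lie) because Jack is a knave.
- Jack (knave) says "Exactly 2 of us are knights" - this is FALSE (a lie) because there are 1 knights.
- Rose (knight) says "At least one of us is a knave" - this is TRUE because Xander and Jack are knaves.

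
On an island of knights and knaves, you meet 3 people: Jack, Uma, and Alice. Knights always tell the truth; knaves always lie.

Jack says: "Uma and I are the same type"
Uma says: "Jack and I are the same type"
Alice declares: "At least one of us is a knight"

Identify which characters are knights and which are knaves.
Jack is a knight.
Uma is a knight.
Alice is a knight.

Verification:
- Jack (knight) says "Uma and I are the same type" - this is TRUE because Jack is a knight and Uma is a knight.
- Uma (knight) says "Jack and I are the same type" - this is TRUE because Uma is a knight and Jack is a knight.
- Alice (knight) says "At least one of us is a knight" - this is TRUE because Jack, Uma, and Alice are knights.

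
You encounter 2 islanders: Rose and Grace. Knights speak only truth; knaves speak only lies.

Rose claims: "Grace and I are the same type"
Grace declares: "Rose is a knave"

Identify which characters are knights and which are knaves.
Rose is a knave.
Grace is a knight.

Verification:
- Rose (knave) says "Grace and I are the same type" - this is FALSE (a lie) because Rose is a knave and Grace is a knight.
- Grace (knight) says "Rose is a knave" - this is TRUE because Rose is a knave.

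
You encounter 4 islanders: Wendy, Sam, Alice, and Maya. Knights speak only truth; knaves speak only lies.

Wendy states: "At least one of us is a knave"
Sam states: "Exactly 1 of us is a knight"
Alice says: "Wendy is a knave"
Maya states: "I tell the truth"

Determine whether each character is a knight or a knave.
Wendy is a knight.
Sam is a knave.
Alice is a knave.
Maya is a knight.

Verification:
- Wendy (knight) says "At least one of us is a knave" - this is TRUE because Sam and Alice are knaves.
- Sam (knave) says "Exactly 1 of us is a knight" - this is FALSE (a lie) because there are 2 knights.
- Alice (knave) says "Wendy is a knave" - this is FALSE (a lie) because Wendy is a knight.
- Maya (knight) says "I tell the truth" - this is TRUE because Maya is a knight.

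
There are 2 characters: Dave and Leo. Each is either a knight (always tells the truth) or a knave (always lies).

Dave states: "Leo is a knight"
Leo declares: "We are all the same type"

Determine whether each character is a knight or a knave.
Dave is a knight.
Leo is a knight.

Verification:
- Dave (knight) says "Leo is a knight" - this is TRUE because Leo is a knight.
- Leo (knight) says "We are all the same type" - this is TRUE because Dave and Leo are knights.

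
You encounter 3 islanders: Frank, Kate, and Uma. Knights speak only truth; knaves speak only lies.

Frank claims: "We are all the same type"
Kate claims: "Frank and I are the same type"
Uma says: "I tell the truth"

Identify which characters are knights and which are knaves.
Frank is a knight.
Kate is a knight.
Uma is a knight.

Verification:
- Frank (knight) says "We are all the same type" - this is TRUE because Frank, Kate, and Uma are knights.
- Kate (knight) says "Frank and I are the same type" - this is TRUE because Kate is a knight and Frank is a knight.
- Uma (knight) says "I tell the truth" - this is TRUE because Uma is a knight.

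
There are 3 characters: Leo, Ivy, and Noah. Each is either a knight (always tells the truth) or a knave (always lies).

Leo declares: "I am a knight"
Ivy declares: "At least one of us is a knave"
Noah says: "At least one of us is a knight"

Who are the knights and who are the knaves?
Leo is a knave.
Ivy is a knight.
Noah is a knight.

Verification:
- Leo (knave) says "I am a knight" - this is FALSE (a lie) because Leo is a knave.
- Ivy (knight) says "At least one of us is a knave" - this is TRUE because Leo is a knave.
- Noah (knight) says "At least one of us is a knight" - this is TRUE because Ivy and Noah are knights.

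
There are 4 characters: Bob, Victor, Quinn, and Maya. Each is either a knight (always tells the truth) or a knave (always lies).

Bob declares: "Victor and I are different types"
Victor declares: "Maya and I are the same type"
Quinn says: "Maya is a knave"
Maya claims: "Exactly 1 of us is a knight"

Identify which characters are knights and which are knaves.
Bob is a knave.
Victor is a knave.
Quinn is a knave.
Maya is a knight.

Verification:
- Bob (knave) says "Victor and I are different types" - this is FALSE (a lie) because Bob is a knave and Victor is a knave.
- Victor (knave) says "Maya and I are the same type" - this is FALSE (a lie) because Victor is a knave and Maya is a knight.
- Quinn (knave) says "Maya is a knave" - this is FALSE (a lie) because Maya is a knight.
- Maya (knight) says "Exactly 1 of us is a knight" - this is TRUE because there are 1 knights.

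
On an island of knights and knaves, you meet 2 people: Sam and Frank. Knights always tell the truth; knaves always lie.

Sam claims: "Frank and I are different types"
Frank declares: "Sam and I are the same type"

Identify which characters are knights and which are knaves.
Sam is a knight.
Frank is a knave.

Verification:
- Sam (knight) says "Frank and I are different types" - this is TRUE because Sam is a knight and Frank is a knave.
- Frank (knave) says "Sam and I are the same type" - this is FALSE (a lie) because Frank is a knave and Sam is a knight.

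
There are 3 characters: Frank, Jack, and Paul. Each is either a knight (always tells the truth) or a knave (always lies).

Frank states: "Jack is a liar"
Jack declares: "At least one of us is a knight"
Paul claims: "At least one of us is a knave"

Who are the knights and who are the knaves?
Frank is a knave.
Jack is a knight.
Paul is a knight.

Verification:
- Frank (knave) says "Jack is a liar" - this is FALSE (a lie) because Jack is a knight.
- Jack (knight) says "At least one of us is a knight" - this is TRUE because Jack and Paul are knights.
- Paul (knight) says "At least one of us is a knave" - this is TRUE because Frank is a knave.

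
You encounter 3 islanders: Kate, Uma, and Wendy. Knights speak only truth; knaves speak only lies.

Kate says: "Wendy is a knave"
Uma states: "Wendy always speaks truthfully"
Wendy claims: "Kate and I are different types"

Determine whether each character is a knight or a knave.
Kate is a knave.
Uma is a knight.
Wendy is a knight.

Verification:
- Kate (knave) says "Wendy is a knave" - this is FALSE (a lie) because Wendy is a knight.
- Uma (knight) says "Wendy always speaks truthfully" - this is TRUE because Wendy is a knight.
- Wendy (knight) says "Kate and I are different types" - this is TRUE because Wendy is a knight and Kate is a knave.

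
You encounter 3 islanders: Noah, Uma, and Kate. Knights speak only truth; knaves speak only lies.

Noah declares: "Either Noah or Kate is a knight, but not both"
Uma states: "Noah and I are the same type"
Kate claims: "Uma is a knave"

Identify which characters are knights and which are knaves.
Noah is a knight.
Uma is a knight.
Kate is a knave.

Verification:
- Noah (knight) says "Either Noah or Kate is a knight, but not both" - this is TRUE because Noah is a knight and Kate is a knave.
- Uma (knight) says "Noah and I are the same type" - this is TRUE because Uma is a knight and Noah is a knight.
- Kate (knave) says "Uma is a knave" - this is FALSE (a lie) because Uma is a knight.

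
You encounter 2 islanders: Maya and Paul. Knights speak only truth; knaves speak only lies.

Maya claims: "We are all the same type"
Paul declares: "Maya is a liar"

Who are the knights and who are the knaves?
Maya is a knave.
Paul is a knight.

Verification:
- Maya (knave) says "We are all the same type" - this is FALSE (a lie) because Paul is a knight and Maya is a knave.
- Paul (knight) says "Maya is a liar" - this is TRUE because Maya is a knave.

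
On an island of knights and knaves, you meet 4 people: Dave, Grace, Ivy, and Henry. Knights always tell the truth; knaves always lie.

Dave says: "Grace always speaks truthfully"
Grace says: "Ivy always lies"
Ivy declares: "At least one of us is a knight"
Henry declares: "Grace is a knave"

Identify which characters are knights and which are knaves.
Dave is a knave.
Grace is a knave.
Ivy is a knight.
Henry is a knight.

Verification:
- Dave (knave) says "Grace always speaks truthfully" - this is FALSE (a lie) because Grace is a knave.
- Grace (knave) says "Ivy always lies" - this is FALSE (a lie) because Ivy is a knight.
- Ivy (knight) says "At least one of us is a knight" - this is TRUE because Ivy and Henry are knights.
- Henry (knight) says "Grace is a knave" - this is TRUE because Grace is a knave.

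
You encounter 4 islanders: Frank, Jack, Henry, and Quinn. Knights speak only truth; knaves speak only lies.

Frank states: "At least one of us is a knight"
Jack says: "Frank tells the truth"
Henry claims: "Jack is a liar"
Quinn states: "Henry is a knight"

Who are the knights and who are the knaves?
Frank is a knight.
Jack is a knight.
Henry is a knave.
Quinn is a knave.

Verification:
- Frank (knight) says "At least one of us is a knight" - this is TRUE because Frank and Jack are knights.
- Jack (knight) says "Frank tells the truth" - this is TRUE because Frank is a knight.
- Henry (knave) says "Jack is a liar" - this is FALSE (a lie) because Jack is a knight.
- Quinn (knave) says "Henry is a knight" - this is FALSE (a lie) because Henry is a knave.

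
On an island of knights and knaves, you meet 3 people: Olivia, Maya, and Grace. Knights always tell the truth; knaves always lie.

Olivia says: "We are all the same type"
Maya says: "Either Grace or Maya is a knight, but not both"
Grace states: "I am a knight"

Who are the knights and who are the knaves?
Olivia is a knave.
Maya is a knight.
Grace is a knave.

Verification:
- Olivia (knave) says "We are all the same type" - this is FALSE (a lie) because Maya is a knight and Olivia and Grace are knaves.
- Maya (knight) says "Either Grace or Maya is a knight, but not both" - this is TRUE because Grace is a knave and Maya is a knight.
- Grace (knave) says "I am a knight" - this is FALSE (a lie) because Grace is a knave.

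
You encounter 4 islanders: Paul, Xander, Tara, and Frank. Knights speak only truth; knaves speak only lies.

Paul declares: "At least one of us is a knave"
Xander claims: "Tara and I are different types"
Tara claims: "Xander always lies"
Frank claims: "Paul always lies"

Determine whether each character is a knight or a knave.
Paul is a knight.
Xander is a knight.
Tara is a knave.
Frank is a knave.

Verification:
- Paul (knight) says "At least one of us is a knave" - this is TRUE because Tara and Frank are knaves.
- Xander (knight) says "Tara and I are different types" - this is TRUE because Xander is a knight and Tara is a knave.
- Tara (knave) says "Xander always lies" - this is FALSE (a lie) because Xander is a knight.
- Frank (knave) says "Paul always lies" - this is FALSE (a lie) because Paul is a knight.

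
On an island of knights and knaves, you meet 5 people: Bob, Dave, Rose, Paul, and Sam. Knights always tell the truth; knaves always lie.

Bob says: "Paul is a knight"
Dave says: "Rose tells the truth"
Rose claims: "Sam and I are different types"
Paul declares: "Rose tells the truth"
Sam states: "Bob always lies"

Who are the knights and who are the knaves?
Bob is a knight.
Dave is a knight.
Rose is a knight.
Paul is a knight.
Sam is a knave.

Verification:
- Bob (knight) says "Paul is a knight" - this is TRUE because Paul is a knight.
- Dave (knight) says "Rose tells the truth" - this is TRUE because Rose is a knight.
- Rose (knight) says "Sam and I are different types" - this is TRUE because Rose is a knight and Sam is a knave.
- Paul (knight) says "Rose tells the truth" - this is TRUE because Rose is a knight.
- Sam (knave) says "Bob always lies" - this is FALSE (a lie) because Bob is a knight.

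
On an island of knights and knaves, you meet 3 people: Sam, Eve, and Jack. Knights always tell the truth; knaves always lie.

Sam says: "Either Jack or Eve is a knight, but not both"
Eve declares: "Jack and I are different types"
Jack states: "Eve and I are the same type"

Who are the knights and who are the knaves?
Sam is a knight.
Eve is a knight.
Jack is a knave.

Verification:
- Sam (knight) says "Either Jack or Eve is a knight, but not both" - this is TRUE because Jack is a knave and Eve is a knight.
- Eve (knight) says "Jack and I are different types" - this is TRUE because Eve is a knight and Jack is a knave.
- Jack (knave) says "Eve and I are the same type" - this is FALSE (a lie) because Jack is a knave and Eve is a knight.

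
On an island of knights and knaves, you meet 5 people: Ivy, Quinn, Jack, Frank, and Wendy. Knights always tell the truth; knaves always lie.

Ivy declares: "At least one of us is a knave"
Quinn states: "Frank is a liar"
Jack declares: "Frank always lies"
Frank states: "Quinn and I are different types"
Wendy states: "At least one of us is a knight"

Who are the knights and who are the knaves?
Ivy is a knight.
Quinn is a knave.
Jack is a knave.
Frank is a knight.
Wendy is a knight.

Verification:
- Ivy (knight) says "At least one of us is a knave" - this is TRUE because Quinn and Jack are knaves.
- Quinn (knave) says "Frank is a liar" - this is FALSE (a lie) because Frank is a knight.
- Jack (knave) says "Frank always lies" - this is FALSE (a lie) because Frank is a knight.
- Frank (knight) says "Quinn and I are different types" - this is TRUE because Frank is a knight and Quinn is a knave.
- Wendy (knight) says "At least one of us is a knight" - this is TRUE because Ivy, Frank, and Wendy are knights.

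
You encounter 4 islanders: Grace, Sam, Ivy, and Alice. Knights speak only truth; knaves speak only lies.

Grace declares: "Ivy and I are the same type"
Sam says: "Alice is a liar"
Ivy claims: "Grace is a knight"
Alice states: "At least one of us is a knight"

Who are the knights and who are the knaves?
Grace is a knight.
Sam is a knave.
Ivy is a knight.
Alice is a knight.

Verification:
- Grace (knight) says "Ivy and I are the same type" - this is TRUE because Grace is a knight and Ivy is a knight.
- Sam (knave) says "Alice is a liar" - this is FALSE (a lie) because Alice is a knight.
- Ivy (knight) says "Grace is a knight" - this is TRUE because Grace is a knight.
- Alice (knight) says "At least one of us is a knight" - this is TRUE because Grace, Ivy, and Alice are knights.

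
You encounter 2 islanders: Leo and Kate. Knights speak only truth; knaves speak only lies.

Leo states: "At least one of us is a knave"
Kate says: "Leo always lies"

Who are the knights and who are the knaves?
Leo is a knight.
Kate is a knave.

Verification:
- Leo (knight) says "At least one of us is a knave" - this is TRUE because Kate is a knave.
- Kate (knave) says "Leo always lies" - this is FALSE (a lie) because Leo is a knight.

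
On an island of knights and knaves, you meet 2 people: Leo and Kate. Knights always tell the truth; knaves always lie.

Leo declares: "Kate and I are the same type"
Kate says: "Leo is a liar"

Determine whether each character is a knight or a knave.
Leo is a knave.
Kate is a knight.

Verification:
- Leo (knave) says "Kate and I are the same type" - this is FALSE (a lie) because Leo is a knave and Kate is a knight.
- Kate (knight) says "Leo is a liar" - this is TRUE because Leo is a knave.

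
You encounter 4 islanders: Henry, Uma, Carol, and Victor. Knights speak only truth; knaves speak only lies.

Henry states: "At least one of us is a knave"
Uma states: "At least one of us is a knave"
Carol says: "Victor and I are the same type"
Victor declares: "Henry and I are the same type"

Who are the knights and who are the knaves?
Henry is a knight.
Uma is a knight.
Carol is a knave.
Victor is a knight.

Verification:
- Henry (knight) says "At least one of us is a knave" - this is TRUE because Carol is a knave.
- Uma (knight) says "At least one of us is a knave" - this is TRUE because Carol is a knave.
- Carol (knave) says "Victor and I are the same type" - this is FALSE (a lie) because Carol is a knave and Victor is a knight.
- Victor (knight) says "Henry and I are the same type" - this is TRUE because Victor is a knight and Henry is a knight.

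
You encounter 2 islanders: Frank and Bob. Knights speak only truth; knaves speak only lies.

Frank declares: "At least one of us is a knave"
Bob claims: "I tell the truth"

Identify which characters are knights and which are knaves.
Frank is a knight.
Bob is a knave.

Verification:
- Frank (knight) says "At least one of us is a knave" - this is TRUE because Bob is a knave.
- Bob (knave) says "I tell the truth" - this is FALSE (a lie) because Bob is a knave.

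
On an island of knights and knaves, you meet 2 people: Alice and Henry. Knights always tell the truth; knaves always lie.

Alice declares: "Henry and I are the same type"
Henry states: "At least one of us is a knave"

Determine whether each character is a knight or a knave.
Alice is a knave.
Henry is a knight.

Verification:
- Alice (knave) says "Henry and I are the same type" - this is FALSE (a lie) because Alice is a knave and Henry is a knight.
- Henry (knight) says "At least one of us is a knave" - this is TRUE because Alice is a knave.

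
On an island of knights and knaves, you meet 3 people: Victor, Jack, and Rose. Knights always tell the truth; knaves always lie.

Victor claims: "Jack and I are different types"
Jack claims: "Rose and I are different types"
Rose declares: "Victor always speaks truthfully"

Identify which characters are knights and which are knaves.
Victor is a knave.
Jack is a knave.
Rose is a knave.

Verification:
- Victor (knave) says "Jack and I are different types" - this is FALSE (a lie) because Victor is a knave and Jack is a knave.
- Jack (knave) says "Rose and I are different types" - this is FALSE (a lie) because Jack is a knave and Rose is a knave.
- Rose (knave) says "Victor always speaks truthfully" - this is FALSE (a lie) because Victor is a knave.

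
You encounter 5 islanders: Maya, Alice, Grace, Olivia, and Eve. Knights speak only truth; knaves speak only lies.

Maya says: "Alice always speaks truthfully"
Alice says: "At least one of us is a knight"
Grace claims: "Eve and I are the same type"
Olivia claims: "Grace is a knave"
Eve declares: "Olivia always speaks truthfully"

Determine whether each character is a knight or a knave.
Maya is a knight.
Alice is a knight.
Grace is a knave.
Olivia is a knight.
Eve is a knight.

Verification:
- Maya (knight) says "Alice always speaks truthfully" - this is TRUE because Alice is a knight.
- Alice (knight) says "At least one of us is a knight" - this is TRUE because Maya, Alice, Olivia, and Eve are knights.
- Grace (knave) says "Eve and I are the same type" - this is FALSE (a lie) because Grace is a knave and Eve is a knight.
- Olivia (knight) says "Grace is a knave" - this is TRUE because Grace is a knave.
- Eve (knight) says "Olivia always speaks truthfully" - this is TRUE because Olivia is a knight.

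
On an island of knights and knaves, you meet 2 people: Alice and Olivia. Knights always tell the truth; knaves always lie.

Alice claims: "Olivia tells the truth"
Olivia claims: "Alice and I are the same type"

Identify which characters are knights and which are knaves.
Alice is a knight.
Olivia is a knight.

Verification:
- Alice (knight) says "Olivia tells the truth" - this is TRUE because Olivia is a knight.
- Olivia (knight) says "Alice and I are the same type" - this is TRUE because Olivia is a knight and Alice is a knight.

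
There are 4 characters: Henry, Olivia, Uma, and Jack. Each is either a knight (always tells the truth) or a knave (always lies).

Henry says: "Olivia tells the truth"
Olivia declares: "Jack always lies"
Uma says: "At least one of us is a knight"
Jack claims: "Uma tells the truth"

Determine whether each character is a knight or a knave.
Henry is a knave.
Olivia is a knave.
Uma is a knight.
Jack is a knight.

Verification:
- Henry (knave) says "Olivia tells the truth" - this is FALSE (a lie) because Olivia is a knave.
- Olivia (knave) says "Jack always lies" - this is FALSE (a lie) because Jack is a knight.
- Uma (knight) says "At least one of us is a knight" - this is TRUE because Uma and Jack are knights.
- Jack (knight) says "Uma tells the truth" - this is TRUE because Uma is a knight.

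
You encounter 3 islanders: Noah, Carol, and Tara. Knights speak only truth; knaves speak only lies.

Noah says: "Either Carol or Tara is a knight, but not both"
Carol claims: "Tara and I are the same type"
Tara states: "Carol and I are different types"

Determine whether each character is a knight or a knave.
Noah is a knight.
Carol is a knave.
Tara is a knight.

Verification:
- Noah (knight) says "Either Carol or Tara is a knight, but not both" - this is TRUE because Carol is a knave and Tara is a knight.
- Carol (knave) says "Tara and I are the same type" - this is FALSE (a lie) because Carol is a knave and Tara is a knight.
- Tara (knight) says "Carol and I are different types" - this is TRUE because Tara is a knight and Carol is a knave.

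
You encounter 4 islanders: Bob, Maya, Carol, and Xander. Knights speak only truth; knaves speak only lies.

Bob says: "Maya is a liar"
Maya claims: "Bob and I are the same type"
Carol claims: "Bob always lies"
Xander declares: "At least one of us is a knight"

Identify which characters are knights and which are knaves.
Bob is a knight.
Maya is a knave.
Carol is a knave.
Xander is a knight.

Verification:
- Bob (knight) says "Maya is a liar" - this is TRUE because Maya is a knave.
- Maya (knave) says "Bob and I are the same type" - this is FALSE (a lie) because Maya is a knave and Bob is a knight.
- Carol (knave) says "Bob always lies" - this is FALSE (a lie) because Bob is a knight.
- Xander (knight) says "At least one of us is a knight" - this is TRUE because Bob and Xander are knights.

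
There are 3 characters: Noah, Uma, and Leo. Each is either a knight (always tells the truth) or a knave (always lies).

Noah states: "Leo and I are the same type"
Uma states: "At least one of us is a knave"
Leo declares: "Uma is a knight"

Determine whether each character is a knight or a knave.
Noah is a knave.
Uma is a knight.
Leo is a knight.

Verification:
- Noah (knave) says "Leo and I are the same type" - this is FALSE (a lie) because Noah is a knave and Leo is a knight.
- Uma (knight) says "At least one of us is a knave" - this is TRUE because Noah is a knave.
- Leo (knight) says "Uma is a knight" - this is TRUE because Uma is a knight.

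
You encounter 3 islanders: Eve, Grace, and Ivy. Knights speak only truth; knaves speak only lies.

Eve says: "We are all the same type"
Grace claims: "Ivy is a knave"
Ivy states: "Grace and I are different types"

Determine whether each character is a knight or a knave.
Eve is a knave.
Grace is a knave.
Ivy is a knight.

Verification:
- Eve (knave) says "We are all the same type" - this is FALSE (a lie) because Ivy is a knight and Eve and Grace are knaves.
- Grace (knave) says "Ivy is a knave" - this is FALSE (a lie) because Ivy is a knight.
- Ivy (knight) says "Grace and I are different types" - this is TRUE because Ivy is a knight and Grace is a knave.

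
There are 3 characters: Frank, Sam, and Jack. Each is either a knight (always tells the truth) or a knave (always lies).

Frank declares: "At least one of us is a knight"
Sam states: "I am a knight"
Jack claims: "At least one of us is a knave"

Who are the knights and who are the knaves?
Frank is a knight.
Sam is a knave.
Jack is a knight.

Verification:
- Frank (knight) says "At least one of us is a knight" - this is TRUE because Frank and Jack are knights.
- Sam (knave) says "I am a knight" - this is FALSE (a lie) because Sam is a knave.
- Jack (knight) says "At least one of us is a knave" - this is TRUE because Sam is a knave.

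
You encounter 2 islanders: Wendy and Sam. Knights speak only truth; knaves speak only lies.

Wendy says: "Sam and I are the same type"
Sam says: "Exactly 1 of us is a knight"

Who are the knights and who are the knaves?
Wendy is a knave.
Sam is a knight.

Verification:
- Wendy (knave) says "Sam and I are the same type" - this is FALSE (a lie) because Wendy is a knave and Sam is a knight.
- Sam (knight) says "Exactly 1 of us is a knight" - this is TRUE because there are 1 knights.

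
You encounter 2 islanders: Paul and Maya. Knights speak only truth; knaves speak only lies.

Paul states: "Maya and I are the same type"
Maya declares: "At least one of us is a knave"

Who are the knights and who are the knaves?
Paul is a knave.
Maya is a knight.

Verification:
- Paul (knave) says "Maya and I are the same type" - this is FALSE (a lie) because Paul is a knave and Maya is a knight.
- Maya (knight) says "At least one of us is a knave" - this is TRUE because Paul is a knave.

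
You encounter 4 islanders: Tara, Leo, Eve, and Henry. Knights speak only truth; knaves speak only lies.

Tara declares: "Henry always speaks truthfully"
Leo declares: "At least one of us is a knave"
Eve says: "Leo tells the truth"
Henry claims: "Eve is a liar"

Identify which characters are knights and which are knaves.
Tara is a knave.
Leo is a knight.
Eve is a knight.
Henry is a knave.

Verification:
- Tara (knave) says "Henry always speaks truthfully" - this is FALSE (a lie) because Henry is a knave.
- Leo (knight) says "At least one of us is a knave" - this is TRUE because Tara and Henry are knaves.
- Eve (knight) says "Leo tells the truth" - this is TRUE because Leo is a knight.
- Henry (knave) says "Eve is a liar" - this is FALSE (a lie) because Eve is a knight.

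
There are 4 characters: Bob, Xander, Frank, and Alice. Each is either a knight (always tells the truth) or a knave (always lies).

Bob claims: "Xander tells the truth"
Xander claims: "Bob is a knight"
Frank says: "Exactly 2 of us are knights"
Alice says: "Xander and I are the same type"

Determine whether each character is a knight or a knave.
Bob is a knight.
Xander is a knight.
Frank is a knave.
Alice is a knight.

Verification:
- Bob (knight) says "Xander tells the truth" - this is TRUE because Xander is a knight.
- Xander (knight) says "Bob is a knight" - this is TRUE because Bob is a knight.
- Frank (knave) says "Exactly 2 of us are knights" - this is FALSE (a lie) because there are 3 knights.
- Alice (knight) says "Xander and I are the same type" - this is TRUE because Alice is a knight and Xander is a knight.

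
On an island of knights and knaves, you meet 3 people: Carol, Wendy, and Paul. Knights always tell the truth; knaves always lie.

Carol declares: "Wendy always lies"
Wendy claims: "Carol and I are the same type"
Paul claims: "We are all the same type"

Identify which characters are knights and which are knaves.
Carol is a knight.
Wendy is a knave.
Paul is a knave.

Verification:
- Carol (knight) says "Wendy always lies" - this is TRUE because Wendy is a knave.
- Wendy (knave) says "Carol and I are the same type" - this is FALSE (a lie) because Wendy is a knave and Carol is a knight.
- Paul (knave) says "We are all the same type" - this is FALSE (a lie) because Carol is a knight and Wendy and Paul are knaves.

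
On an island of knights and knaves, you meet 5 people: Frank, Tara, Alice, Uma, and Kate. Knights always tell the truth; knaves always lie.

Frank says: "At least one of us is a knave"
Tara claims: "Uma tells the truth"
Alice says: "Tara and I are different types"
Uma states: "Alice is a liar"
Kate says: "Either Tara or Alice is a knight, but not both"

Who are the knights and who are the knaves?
Frank is a knight.
Tara is a knave.
Alice is a knight.
Uma is a knave.
Kate is a knight.

Verification:
- Frank (knight) says "At least one of us is a knave" - this is TRUE because Tara and Uma are knaves.
- Tara (knave) says "Uma tells the truth" - this is FALSE (a lie) because Uma is a knave.
- Alice (knight) says "Tara and I are different types" - this is TRUE because Alice is a knight and Tara is a knave.
- Uma (knave) says "Alice is a liar" - this is FALSE (a lie) because Alice is a knight.
- Kate (knight) says "Either Tara or Alice is a knight, but not both" - this is TRUE because Tara is a knave and Alice is a knight.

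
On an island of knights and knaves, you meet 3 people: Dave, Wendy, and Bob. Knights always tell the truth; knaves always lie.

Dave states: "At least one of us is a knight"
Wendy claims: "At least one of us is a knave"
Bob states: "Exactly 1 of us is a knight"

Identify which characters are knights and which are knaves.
Dave is a knight.
Wendy is a knight.
Bob is a knave.

Verification:
- Dave (knight) says "At least one of us is a knight" - this is TRUE because Dave and Wendy are knights.
- Wendy (knight) says "At least one of us is a knave" - this is TRUE because Bob is a knave.
- Bob (knave) says "Exactly 1 of us is a knight" - this is FALSE (a lie) because there are 2 knights.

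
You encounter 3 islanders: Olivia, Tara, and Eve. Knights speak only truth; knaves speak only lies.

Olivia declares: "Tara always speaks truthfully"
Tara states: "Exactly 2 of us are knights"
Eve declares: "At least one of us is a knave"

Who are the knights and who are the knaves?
Olivia is a knave.
Tara is a knave.
Eve is a knight.

Verification:
- Olivia (knave) says "Tara always speaks truthfully" - this is FALSE (a lie) because Tara is a knave.
- Tara (knave) says "Exactly 2 of us are knights" - this is FALSE (a lie) because there are 1 knights.
- Eve (knight) says "At least one of us is a knave" - this is TRUE because Olivia and Tara are knaves.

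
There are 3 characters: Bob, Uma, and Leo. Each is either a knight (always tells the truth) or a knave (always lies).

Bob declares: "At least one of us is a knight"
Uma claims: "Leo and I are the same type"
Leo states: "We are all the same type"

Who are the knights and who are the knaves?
Bob is a knight.
Uma is a knight.
Leo is a knight.

Verification:
- Bob (knight) says "At least one of us is a knight" - this is TRUE because Bob, Uma, and Leo are knights.
- Uma (knight) says "Leo and I are the same type" - this is TRUE because Uma is a knight and Leo is a knight.
- Leo (knight) says "We are all the same type" - this is TRUE because Bob, Uma, and Leo are knights.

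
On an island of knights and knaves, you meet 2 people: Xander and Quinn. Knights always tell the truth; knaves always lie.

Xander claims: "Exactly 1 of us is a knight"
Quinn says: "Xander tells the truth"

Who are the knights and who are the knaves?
Xander is a knave.
Quinn is a knave.

Verification:
- Xander (knave) says "Exactly 1 of us is a knight" - this is FALSE (a lie) because there are 0 knights.
- Quinn (knave) says "Xander tells the truth" - this is FALSE (a lie) because Xander is a knave.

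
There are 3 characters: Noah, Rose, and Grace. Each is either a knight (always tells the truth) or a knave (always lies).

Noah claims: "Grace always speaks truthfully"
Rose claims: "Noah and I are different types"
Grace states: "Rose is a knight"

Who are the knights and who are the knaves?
Noah is a knave.
Rose is a knave.
Grace is a knave.

Verification:
- Noah (knave) says "Grace always speaks truthfully" - this is FALSE (a lie) because Grace is a knave.
- Rose (knave) says "Noah and I are different types" - this is FALSE (a lie) because Rose is a knave and Noah is a knave.
- Grace (knave) says "Rose is a knight" - this is FALSE (a lie) because Rose is a knave.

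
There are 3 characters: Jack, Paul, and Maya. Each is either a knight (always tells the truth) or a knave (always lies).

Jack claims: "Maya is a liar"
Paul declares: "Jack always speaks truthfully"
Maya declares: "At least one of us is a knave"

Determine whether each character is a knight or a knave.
Jack is a knave.
Paul is a knave.
Maya is a knight.

Verification:
- Jack (knave) says "Maya is a liar" - this is FALSE (a lie) because Maya is a knight.
- Paul (knave) says "Jack always speaks truthfully" - this is FALSE (a lie) because Jack is a knave.
- Maya (knight) says "At least one of us is a knave" - this is TRUE because Jack and Paul are knaves.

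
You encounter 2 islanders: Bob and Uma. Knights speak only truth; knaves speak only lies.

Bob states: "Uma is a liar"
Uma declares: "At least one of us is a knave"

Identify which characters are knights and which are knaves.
Bob is a knave.
Uma is a knight.

Verification:
- Bob (knave) says "Uma is a liar" - this is FALSE (a lie) because Uma is a knight.
- Uma (knight) says "At least one of us is a knave" - this is TRUE because Bob is a knave.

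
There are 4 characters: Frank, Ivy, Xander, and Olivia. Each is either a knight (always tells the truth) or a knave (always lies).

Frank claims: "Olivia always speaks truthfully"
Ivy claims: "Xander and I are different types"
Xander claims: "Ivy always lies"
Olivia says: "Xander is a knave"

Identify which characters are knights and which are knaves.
Frank is a knight.
Ivy is a knight.
Xander is a knave.
Olivia is a knight.

Verification:
- Frank (knight) says "Olivia always speaks truthfully" - this is TRUE because Olivia is a knight.
- Ivy (knight) says "Xander and I are different types" - this is TRUE because Ivy is a knight and Xander is a knave.
- Xander (knave) says "Ivy always lies" - this is FALSE (a lie) because Ivy is a knight.
- Olivia (knight) says "Xander is a knave" - this is TRUE because Xander is a knave.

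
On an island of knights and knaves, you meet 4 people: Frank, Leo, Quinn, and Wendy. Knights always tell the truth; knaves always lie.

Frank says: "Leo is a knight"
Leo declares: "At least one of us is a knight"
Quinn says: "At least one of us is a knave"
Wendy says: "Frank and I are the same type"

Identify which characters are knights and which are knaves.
Frank is a knight.
Leo is a knight.
Quinn is a knight.
Wendy is a knave.

Verification:
- Frank (knight) says "Leo is a knight" - this is TRUE because Leo is a knight.
- Leo (knight) says "At least one of us is a knight" - this is TRUE because Frank, Leo, and Quinn are knights.
- Quinn (knight) says "At least one of us is a knave" - this is TRUE because Wendy is a knave.
- Wendy (knave) says "Frank and I are the same type" - this is FALSE (a lie) because Wendy is a knave and Frank is a knight.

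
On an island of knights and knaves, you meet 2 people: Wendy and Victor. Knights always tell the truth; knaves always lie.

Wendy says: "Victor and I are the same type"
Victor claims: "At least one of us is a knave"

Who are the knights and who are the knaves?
Wendy is a knave.
Victor is a knight.

Verification:
- Wendy (knave) says "Victor and I are the same type" - this is FALSE (a lie) because Wendy is a knave and Victor is a knight.
- Victor (knight) says "At least one of us is a knave" - this is TRUE because Wendy is a knave.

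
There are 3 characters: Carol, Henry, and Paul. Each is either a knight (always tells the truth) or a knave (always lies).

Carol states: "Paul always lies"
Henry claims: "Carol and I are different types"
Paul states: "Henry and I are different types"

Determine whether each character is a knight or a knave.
Carol is a knave.
Henry is a knave.
Paul is a knight.

Verification:
- Carol (knave) says "Paul always lies" - this is FALSE (a lie) because Paul is a knight.
- Henry (knave) says "Carol and I are different types" - this is FALSE (a lie) because Henry is a knave and Carol is a knave.
- Paul (knight) says "Henry and I are different types" - this is TRUE because Paul is a knight and Henry is a knave.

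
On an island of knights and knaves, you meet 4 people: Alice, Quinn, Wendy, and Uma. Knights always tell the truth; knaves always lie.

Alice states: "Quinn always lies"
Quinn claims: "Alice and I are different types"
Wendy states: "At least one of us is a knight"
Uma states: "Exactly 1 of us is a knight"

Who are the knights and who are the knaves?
Alice is a knave.
Quinn is a knight.
Wendy is a knight.
Uma is a knave.

Verification:
- Alice (knave) says "Quinn always lies" - this is FALSE (a lie) because Quinn is a knight.
- Quinn (knight) says "Alice and I are different types" - this is TRUE because Quinn is a knight and Alice is a knave.
- Wendy (knight) says "At least one of us is a knight" - this is TRUE because Quinn and Wendy are knights.
- Uma (knave) says "Exactly 1 of us is a knight" - this is FALSE (a lie) because there are 2 knights.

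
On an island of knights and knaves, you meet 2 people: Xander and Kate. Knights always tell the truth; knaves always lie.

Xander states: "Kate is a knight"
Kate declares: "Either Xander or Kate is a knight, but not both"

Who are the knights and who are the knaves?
Xander is a knave.
Kate is a knave.

Verification:
- Xander (knave) says "Kate is a knight" - this is FALSE (a lie) because Kate is a knave.
- Kate (knave) says "Either Xander or Kate is a knight, but not both" - this is FALSE (a lie) because Xander is a knave and Kate is a knave.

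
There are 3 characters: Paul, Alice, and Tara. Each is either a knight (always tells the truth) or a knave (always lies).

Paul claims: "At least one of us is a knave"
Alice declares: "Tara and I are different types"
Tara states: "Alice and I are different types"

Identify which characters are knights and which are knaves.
Paul is a knight.
Alice is a knave.
Tara is a knave.

Verification:
- Paul (knight) says "At least one of us is a knave" - this is TRUE because Alice and Tara are knaves.
- Alice (knave) says "Tara and I are different types" - this is FALSE (a lie) because Alice is a knave and Tara is a knave.
- Tara (knave) says "Alice and I are different types" - this is FALSE (a lie) because Tara is a knave and Alice is a knave.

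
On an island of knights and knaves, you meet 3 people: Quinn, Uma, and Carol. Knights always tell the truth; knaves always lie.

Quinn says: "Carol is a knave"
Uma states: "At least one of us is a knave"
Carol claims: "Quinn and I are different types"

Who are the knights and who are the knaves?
Quinn is a knave.
Uma is a knight.
Carol is a knight.

Verification:
- Quinn (knave) says "Carol is a knave" - this is FALSE (a lie) because Carol is a knight.
- Uma (knight) says "At least one of us is a knave" - this is TRUE because Quinn is a knave.
- Carol (knight) says "Quinn and I are different types" - this is TRUE because Carol is a knight and Quinn is a knave.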